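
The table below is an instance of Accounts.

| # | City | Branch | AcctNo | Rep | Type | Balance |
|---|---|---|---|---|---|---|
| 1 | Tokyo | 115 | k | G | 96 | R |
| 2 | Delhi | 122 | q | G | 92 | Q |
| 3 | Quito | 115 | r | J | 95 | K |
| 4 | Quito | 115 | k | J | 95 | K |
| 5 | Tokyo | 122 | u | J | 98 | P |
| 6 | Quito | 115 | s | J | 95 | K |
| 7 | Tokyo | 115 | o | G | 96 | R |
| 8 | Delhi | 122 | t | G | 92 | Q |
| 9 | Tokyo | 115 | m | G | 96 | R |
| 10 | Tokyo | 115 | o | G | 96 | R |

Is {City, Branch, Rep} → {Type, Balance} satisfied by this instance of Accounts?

(City=Tokyo, Branch=115, Rep=G): rows 1, 7, 9, 10 → {Type,Balance} = (96, R), (96, R), (96, R), (96, R) ✓
(City=Delhi, Branch=122, Rep=G): rows 2, 8 → {Type,Balance} = (92, Q), (92, Q) ✓
(City=Quito, Branch=115, Rep=J): rows 3, 4, 6 → {Type,Balance} = (95, K), (95, K), (95, K) ✓
(City=Tokyo, Branch=122, Rep=J): row 5 → {Type,Balance} = (98, P) ✓
Every {City, Branch, Rep} value is associated with a single {Type, Balance} value, so {City, Branch, Rep} → {Type, Balance} holds.

Yes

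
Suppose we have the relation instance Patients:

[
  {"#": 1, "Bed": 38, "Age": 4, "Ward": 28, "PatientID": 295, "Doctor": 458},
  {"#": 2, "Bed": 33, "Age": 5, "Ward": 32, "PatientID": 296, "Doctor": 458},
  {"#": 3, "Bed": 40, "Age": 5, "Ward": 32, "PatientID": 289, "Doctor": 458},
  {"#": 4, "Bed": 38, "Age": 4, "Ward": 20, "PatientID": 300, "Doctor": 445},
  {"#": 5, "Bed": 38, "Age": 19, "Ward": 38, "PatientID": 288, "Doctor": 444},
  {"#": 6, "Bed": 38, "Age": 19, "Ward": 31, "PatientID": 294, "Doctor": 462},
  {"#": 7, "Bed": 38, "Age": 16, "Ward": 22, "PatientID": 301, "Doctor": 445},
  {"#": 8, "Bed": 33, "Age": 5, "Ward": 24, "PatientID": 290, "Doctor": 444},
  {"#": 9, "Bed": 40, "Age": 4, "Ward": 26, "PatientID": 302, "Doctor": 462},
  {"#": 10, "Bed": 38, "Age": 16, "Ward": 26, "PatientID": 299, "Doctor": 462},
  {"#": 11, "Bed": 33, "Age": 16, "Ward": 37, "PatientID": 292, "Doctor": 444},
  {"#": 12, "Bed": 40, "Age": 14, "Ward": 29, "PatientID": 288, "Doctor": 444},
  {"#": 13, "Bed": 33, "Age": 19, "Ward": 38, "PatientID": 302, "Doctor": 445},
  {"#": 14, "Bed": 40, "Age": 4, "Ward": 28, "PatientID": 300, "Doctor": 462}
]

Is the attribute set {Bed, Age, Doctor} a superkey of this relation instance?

Rows 9 and 14 have the same {Bed, Age, Doctor} value (Bed=40, Age=4, Doctor=462) but are distinct tuples, so {Bed, Age, Doctor} does not determine every attribute — not a superkey.

No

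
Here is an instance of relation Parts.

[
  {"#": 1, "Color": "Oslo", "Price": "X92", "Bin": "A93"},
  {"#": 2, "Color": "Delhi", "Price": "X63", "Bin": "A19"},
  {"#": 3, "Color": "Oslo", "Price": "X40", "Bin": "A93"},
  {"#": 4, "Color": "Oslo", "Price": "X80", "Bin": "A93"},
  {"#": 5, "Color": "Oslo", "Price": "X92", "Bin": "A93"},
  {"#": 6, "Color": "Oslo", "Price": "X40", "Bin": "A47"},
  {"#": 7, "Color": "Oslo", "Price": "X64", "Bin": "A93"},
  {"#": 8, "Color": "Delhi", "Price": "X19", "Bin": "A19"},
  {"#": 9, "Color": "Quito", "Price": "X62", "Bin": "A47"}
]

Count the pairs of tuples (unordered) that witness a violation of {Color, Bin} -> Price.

(Color=Oslo, Bin=A93): violating pairs (1,3), (1,4), (1,7), (3,4), (3,5), (3,7), (4,5), (4,7), (5,7) — 9 pairs.
(Color=Delhi, Bin=A19): violating pairs (2,8) — 1 pair.

10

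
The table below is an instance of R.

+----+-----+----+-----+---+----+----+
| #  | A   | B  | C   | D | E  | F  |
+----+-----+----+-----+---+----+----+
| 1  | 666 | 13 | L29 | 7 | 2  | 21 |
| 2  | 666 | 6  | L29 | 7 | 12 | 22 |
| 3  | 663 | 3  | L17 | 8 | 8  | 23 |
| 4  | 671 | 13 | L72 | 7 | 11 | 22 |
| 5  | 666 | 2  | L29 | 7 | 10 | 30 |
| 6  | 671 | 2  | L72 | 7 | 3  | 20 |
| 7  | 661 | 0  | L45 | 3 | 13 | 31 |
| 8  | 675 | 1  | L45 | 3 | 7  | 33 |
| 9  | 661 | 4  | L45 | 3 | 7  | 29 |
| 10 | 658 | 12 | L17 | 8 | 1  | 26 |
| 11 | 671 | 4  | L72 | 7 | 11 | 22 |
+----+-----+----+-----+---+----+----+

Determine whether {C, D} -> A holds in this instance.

No

(C=L29, D=7): rows 1, 2, 5 → A = 666, 666, 666 ✓
(C=L17, D=8): rows 3, 10 → A takes values {663, 658} — violation
(C=L72, D=7): rows 4, 6, 11 → A = 671, 671, 671 ✓
(C=L45, D=3): rows 7, 8, 9 → A takes values {661, 675} — violation
Two rows agree on {C, D} but differ on A, so {C, D} -> A does not hold.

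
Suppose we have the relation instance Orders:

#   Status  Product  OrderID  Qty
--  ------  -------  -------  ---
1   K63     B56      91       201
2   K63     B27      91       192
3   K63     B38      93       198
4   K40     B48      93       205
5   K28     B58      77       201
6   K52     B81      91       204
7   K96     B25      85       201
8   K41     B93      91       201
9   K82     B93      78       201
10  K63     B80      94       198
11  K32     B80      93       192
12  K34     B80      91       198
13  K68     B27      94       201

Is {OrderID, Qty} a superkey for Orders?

No

Rows 1 and 8 have the same {OrderID, Qty} value (OrderID=91, Qty=201) but are distinct tuples, so {OrderID, Qty} does not determine every attribute — not a superkey.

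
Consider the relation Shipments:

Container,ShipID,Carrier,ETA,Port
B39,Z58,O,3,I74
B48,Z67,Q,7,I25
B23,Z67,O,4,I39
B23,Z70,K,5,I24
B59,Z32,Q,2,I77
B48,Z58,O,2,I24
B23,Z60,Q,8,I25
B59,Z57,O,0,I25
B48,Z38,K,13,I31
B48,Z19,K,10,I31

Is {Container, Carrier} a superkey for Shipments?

No

Two distinct rows share (Container=B48, Carrier=K), so {Container, Carrier} does not determine every attribute — not a superkey.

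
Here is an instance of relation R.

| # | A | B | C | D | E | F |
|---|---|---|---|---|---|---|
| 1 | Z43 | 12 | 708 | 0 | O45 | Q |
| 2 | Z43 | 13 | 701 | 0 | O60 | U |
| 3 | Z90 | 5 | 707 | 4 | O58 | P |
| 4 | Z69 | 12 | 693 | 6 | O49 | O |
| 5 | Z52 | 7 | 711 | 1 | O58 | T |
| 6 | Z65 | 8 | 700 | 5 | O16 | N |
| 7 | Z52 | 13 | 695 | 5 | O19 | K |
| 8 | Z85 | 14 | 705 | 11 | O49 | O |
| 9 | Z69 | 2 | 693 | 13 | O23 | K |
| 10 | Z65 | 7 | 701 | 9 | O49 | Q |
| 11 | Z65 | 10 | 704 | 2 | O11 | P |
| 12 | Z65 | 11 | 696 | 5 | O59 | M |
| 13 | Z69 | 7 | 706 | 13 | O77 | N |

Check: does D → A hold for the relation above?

No

D=0: rows 1, 2 → A = Z43, Z43 ✓
D=4: row 3 → A = Z90 ✓
D=6: row 4 → A = Z69 ✓
D=1: row 5 → A = Z52 ✓
D=5: rows 6, 7, 12 → A takes values {Z65, Z52} — violation
D=11: row 8 → A = Z85 ✓
D=13: rows 9, 13 → A = Z69, Z69 ✓
D=9: row 10 → A = Z65 ✓
D=2: row 11 → A = Z65 ✓
Two rows agree on D but differ on A, so D → A does not hold.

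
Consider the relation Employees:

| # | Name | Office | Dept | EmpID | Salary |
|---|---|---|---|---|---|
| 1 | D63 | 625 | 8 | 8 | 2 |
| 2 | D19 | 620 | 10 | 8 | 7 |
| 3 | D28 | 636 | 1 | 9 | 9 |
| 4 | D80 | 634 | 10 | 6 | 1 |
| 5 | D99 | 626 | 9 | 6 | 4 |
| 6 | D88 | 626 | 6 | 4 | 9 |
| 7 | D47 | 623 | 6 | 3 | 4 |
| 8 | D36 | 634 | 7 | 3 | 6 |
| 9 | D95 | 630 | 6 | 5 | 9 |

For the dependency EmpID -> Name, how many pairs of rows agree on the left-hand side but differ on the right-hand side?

EmpID=8: violating pairs (1,2) — 1 pair.
EmpID=6: violating pairs (4,5) — 1 pair.
EmpID=3: violating pairs (7,8) — 1 pair.

3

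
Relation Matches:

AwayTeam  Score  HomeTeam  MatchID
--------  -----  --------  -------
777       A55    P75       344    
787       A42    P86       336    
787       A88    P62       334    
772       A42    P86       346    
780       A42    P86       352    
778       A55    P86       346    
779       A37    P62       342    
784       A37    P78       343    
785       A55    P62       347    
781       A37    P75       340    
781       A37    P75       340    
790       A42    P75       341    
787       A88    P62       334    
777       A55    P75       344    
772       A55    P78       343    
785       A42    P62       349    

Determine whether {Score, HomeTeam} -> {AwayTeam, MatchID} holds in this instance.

(Score=A55, HomeTeam=P75): 2 rows → {AwayTeam,MatchID} = (777, 344), (777, 344) ✓
(Score=A42, HomeTeam=P86): 3 rows → {AwayTeam,MatchID} takes values {(787, 336), (772, 346), (780, 352)} — violation
(Score=A88, HomeTeam=P62): 2 rows → {AwayTeam,MatchID} = (787, 334), (787, 334) ✓
(Score=A55, HomeTeam=P86): 1 row → {AwayTeam,MatchID} = (778, 346) ✓
(Score=A37, HomeTeam=P62): 1 row → {AwayTeam,MatchID} = (779, 342) ✓
(Score=A37, HomeTeam=P78): 1 row → {AwayTeam,MatchID} = (784, 343) ✓
(Score=A55, HomeTeam=P62): 1 row → {AwayTeam,MatchID} = (785, 347) ✓
(Score=A37, HomeTeam=P75): 2 rows → {AwayTeam,MatchID} = (781, 340), (781, 340) ✓
(Score=A42, HomeTeam=P75): 1 row → {AwayTeam,MatchID} = (790, 341) ✓
(Score=A55, HomeTeam=P78): 1 row → {AwayTeam,MatchID} = (772, 343) ✓
(Score=A42, HomeTeam=P62): 1 row → {AwayTeam,MatchID} = (785, 349) ✓
Two rows agree on {Score, HomeTeam} but differ on {AwayTeam, MatchID}, so {Score, HomeTeam} -> {AwayTeam, MatchID} does not hold.

No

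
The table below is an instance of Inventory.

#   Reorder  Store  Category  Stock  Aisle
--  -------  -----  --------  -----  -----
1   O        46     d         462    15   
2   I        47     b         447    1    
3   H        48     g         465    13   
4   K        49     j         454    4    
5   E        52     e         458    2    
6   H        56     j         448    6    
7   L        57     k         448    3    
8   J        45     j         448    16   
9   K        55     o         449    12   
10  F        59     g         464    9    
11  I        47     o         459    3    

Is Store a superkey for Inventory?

Rows 2 and 11 have the same Store value Store=47 but are distinct tuples, so Store does not determine every attribute — not a superkey.

No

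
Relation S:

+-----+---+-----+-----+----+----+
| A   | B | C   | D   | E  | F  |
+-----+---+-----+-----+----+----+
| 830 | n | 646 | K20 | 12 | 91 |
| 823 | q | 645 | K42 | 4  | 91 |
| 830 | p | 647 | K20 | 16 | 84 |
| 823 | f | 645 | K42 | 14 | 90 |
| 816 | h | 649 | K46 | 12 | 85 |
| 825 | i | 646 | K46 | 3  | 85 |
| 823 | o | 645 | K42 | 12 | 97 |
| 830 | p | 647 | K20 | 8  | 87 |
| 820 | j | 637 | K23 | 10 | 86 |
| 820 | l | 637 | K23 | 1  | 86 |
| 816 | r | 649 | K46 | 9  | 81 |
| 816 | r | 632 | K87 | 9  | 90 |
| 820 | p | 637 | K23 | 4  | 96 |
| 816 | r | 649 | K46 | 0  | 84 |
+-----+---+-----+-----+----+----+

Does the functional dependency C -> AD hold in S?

C=646: 2 rows → {A,D} takes values {(830, K20), (825, K46)} — violation
C=645: 3 rows → {A,D} = (823, K42), (823, K42), (823, K42) ✓
C=647: 2 rows → {A,D} = (830, K20), (830, K20) ✓
C=649: 3 rows → {A,D} = (816, K46), (816, K46), (816, K46) ✓
C=637: 3 rows → {A,D} = (820, K23), (820, K23), (820, K23) ✓
C=632: 1 row → {A,D} = (816, K87) ✓
Two rows agree on C but differ on AD, so C -> AD does not hold.

No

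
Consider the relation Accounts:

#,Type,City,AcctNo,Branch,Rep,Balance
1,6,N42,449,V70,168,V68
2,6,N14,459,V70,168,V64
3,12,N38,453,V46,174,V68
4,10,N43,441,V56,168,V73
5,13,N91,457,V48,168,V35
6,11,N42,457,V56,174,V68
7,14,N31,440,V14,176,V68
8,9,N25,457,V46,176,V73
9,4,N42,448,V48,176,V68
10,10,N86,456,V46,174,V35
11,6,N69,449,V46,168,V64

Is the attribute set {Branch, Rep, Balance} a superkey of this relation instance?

Yes

All 11 rows have distinct {Branch, Rep, Balance} values, so {Branch, Rep, Balance} → (all attributes) holds and {Branch, Rep, Balance} is a superkey.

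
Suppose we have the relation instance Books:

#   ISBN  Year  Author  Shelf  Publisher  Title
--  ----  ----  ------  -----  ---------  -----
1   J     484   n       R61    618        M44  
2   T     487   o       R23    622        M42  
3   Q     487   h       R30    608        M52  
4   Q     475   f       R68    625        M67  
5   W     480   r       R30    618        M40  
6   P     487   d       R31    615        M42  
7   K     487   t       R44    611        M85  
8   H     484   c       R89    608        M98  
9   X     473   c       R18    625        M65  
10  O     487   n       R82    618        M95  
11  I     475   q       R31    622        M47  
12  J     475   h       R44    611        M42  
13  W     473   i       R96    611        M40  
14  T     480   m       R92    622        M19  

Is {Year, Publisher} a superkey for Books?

All 14 rows have distinct {Year, Publisher} values, so {Year, Publisher} → (all attributes) holds and {Year, Publisher} is a superkey.

Yes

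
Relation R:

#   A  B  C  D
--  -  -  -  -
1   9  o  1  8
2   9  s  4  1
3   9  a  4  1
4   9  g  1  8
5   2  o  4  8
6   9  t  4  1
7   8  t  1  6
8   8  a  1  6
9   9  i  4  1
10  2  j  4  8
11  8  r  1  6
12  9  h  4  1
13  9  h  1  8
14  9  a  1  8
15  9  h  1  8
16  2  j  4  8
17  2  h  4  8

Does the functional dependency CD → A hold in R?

Yes

(C=1, D=8): rows 1, 4, 13, 14, 15 → A = 9, 9, 9, 9, 9 ✓
(C=4, D=1): rows 2, 3, 6, 9, 12 → A = 9, 9, 9, 9, 9 ✓
(C=4, D=8): rows 5, 10, 16, 17 → A = 2, 2, 2, 2 ✓
(C=1, D=6): rows 7, 8, 11 → A = 8, 8, 8 ✓
Every CD value is associated with a single A value, so CD → A holds.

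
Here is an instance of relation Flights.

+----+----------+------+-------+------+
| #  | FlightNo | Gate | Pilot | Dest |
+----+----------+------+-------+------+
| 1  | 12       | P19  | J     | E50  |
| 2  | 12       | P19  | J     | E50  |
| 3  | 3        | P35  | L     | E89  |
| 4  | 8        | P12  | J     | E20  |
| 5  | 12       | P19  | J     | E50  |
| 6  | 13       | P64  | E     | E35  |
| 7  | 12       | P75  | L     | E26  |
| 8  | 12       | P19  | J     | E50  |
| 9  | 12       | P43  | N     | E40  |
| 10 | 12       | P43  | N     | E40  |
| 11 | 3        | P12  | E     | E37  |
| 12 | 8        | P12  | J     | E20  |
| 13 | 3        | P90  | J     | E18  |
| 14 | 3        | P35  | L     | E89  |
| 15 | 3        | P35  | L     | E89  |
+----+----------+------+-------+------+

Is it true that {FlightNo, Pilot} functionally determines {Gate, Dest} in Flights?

Yes

(FlightNo=12, Pilot=J): rows 1, 2, 5, 8 → {Gate,Dest} = (P19, E50), (P19, E50), (P19, E50), (P19, E50) ✓
(FlightNo=3, Pilot=L): rows 3, 14, 15 → {Gate,Dest} = (P35, E89), (P35, E89), (P35, E89) ✓
(FlightNo=8, Pilot=J): rows 4, 12 → {Gate,Dest} = (P12, E20), (P12, E20) ✓
(FlightNo=13, Pilot=E): row 6 → {Gate,Dest} = (P64, E35) ✓
(FlightNo=12, Pilot=L): row 7 → {Gate,Dest} = (P75, E26) ✓
(FlightNo=12, Pilot=N): rows 9, 10 → {Gate,Dest} = (P43, E40), (P43, E40) ✓
(FlightNo=3, Pilot=E): row 11 → {Gate,Dest} = (P12, E37) ✓
(FlightNo=3, Pilot=J): row 13 → {Gate,Dest} = (P90, E18) ✓
Every {FlightNo, Pilot} value is associated with a single {Gate, Dest} value, so {FlightNo, Pilot} -> {Gate, Dest} holds.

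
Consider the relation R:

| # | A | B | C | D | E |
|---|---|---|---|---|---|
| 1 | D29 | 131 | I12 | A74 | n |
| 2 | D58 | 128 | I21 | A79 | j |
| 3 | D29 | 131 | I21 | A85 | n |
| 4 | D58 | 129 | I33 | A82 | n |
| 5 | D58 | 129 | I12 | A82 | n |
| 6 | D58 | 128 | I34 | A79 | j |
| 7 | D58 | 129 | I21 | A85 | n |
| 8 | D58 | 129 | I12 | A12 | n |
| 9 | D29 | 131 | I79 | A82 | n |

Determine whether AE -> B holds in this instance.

Yes

(A=D29, E=n): rows 1, 3, 9 → B = 131, 131, 131 ✓
(A=D58, E=j): rows 2, 6 → B = 128, 128 ✓
(A=D58, E=n): rows 4, 5, 7, 8 → B = 129, 129, 129, 129 ✓
Every AE value is associated with a single B value, so AE -> B holds.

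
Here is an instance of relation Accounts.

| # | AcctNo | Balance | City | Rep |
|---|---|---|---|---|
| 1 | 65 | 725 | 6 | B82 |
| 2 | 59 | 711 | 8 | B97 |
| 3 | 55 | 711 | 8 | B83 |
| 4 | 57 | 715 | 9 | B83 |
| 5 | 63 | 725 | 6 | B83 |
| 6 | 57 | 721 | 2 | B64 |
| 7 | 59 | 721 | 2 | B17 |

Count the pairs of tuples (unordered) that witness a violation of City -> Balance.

City=6: all 2 rows agree on Balance — 0 pairs.
City=8: all 2 rows agree on Balance — 0 pairs.
City=2: all 2 rows agree on Balance — 0 pairs.

0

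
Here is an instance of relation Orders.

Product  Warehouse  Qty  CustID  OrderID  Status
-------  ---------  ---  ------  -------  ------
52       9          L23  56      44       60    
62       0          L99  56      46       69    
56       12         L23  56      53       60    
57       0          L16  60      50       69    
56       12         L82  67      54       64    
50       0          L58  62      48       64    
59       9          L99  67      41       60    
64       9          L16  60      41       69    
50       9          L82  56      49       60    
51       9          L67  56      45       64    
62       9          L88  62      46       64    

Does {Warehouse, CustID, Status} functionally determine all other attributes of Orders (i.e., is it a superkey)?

Two distinct rows share (Warehouse=9, CustID=56, Status=60), so {Warehouse, CustID, Status} does not determine every attribute — not a superkey.

No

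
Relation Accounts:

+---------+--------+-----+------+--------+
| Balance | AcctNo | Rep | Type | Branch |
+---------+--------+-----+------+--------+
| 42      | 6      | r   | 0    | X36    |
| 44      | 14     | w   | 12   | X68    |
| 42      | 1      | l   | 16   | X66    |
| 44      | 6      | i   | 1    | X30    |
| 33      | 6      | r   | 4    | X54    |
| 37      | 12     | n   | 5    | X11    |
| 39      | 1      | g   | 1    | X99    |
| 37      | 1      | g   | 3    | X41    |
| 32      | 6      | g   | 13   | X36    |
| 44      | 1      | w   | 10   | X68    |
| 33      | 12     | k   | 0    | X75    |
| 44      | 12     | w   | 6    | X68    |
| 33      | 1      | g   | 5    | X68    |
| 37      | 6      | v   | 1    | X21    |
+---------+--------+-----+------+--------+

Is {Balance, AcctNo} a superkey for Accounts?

Yes

All 14 rows have distinct {Balance, AcctNo} values, so {Balance, AcctNo} → (all attributes) holds and {Balance, AcctNo} is a superkey.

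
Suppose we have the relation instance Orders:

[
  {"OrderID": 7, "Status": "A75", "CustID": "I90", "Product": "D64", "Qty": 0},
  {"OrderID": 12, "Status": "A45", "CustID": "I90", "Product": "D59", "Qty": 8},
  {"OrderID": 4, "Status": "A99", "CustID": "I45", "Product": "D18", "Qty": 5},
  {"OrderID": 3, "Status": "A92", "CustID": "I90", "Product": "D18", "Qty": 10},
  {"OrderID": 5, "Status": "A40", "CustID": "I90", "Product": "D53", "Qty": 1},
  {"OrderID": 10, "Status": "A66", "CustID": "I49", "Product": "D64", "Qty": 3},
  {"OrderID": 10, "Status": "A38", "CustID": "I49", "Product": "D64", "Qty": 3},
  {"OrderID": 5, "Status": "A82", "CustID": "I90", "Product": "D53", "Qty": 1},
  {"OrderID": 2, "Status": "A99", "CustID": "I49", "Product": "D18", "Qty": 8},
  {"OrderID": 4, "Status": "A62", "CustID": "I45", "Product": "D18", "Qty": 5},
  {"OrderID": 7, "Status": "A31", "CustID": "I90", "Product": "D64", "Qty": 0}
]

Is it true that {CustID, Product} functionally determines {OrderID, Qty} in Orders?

Yes

(CustID=I90, Product=D64): 2 rows → {OrderID,Qty} = (7, 0), (7, 0) ✓
(CustID=I90, Product=D59): 1 row → {OrderID,Qty} = (12, 8) ✓
(CustID=I45, Product=D18): 2 rows → {OrderID,Qty} = (4, 5), (4, 5) ✓
(CustID=I90, Product=D18): 1 row → {OrderID,Qty} = (3, 10) ✓
(CustID=I90, Product=D53): 2 rows → {OrderID,Qty} = (5, 1), (5, 1) ✓
(CustID=I49, Product=D64): 2 rows → {OrderID,Qty} = (10, 3), (10, 3) ✓
(CustID=I49, Product=D18): 1 row → {OrderID,Qty} = (2, 8) ✓
Every {CustID, Product} value is associated with a single {OrderID, Qty} value, so {CustID, Product} -> {OrderID, Qty} holds.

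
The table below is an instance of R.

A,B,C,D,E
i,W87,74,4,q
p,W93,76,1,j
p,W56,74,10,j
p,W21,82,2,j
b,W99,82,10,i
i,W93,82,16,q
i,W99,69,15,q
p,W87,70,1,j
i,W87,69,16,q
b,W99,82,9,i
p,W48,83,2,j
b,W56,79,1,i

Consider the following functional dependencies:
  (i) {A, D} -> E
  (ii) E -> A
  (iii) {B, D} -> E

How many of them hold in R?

3

(i) {A, D} -> E: every LHS value maps to a single RHS value — holds.
(ii) E -> A: every LHS value maps to a single RHS value — holds.
(iii) {B, D} -> E: every LHS value maps to a single RHS value — holds.
3 of the 3 dependencies hold.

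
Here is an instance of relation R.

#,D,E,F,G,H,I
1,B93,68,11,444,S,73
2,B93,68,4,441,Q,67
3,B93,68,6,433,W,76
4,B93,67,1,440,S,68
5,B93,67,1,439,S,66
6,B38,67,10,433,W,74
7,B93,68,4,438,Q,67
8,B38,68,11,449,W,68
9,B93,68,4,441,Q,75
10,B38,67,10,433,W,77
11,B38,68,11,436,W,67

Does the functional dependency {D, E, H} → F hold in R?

(D=B93, E=68, H=S): row 1 → F = 11 ✓
(D=B93, E=68, H=Q): rows 2, 7, 9 → F = 4, 4, 4 ✓
(D=B93, E=68, H=W): row 3 → F = 6 ✓
(D=B93, E=67, H=S): rows 4, 5 → F = 1, 1 ✓
(D=B38, E=67, H=W): rows 6, 10 → F = 10, 10 ✓
(D=B38, E=68, H=W): rows 8, 11 → F = 11, 11 ✓
Every {D, E, H} value is associated with a single F value, so {D, E, H} → F holds.

Yes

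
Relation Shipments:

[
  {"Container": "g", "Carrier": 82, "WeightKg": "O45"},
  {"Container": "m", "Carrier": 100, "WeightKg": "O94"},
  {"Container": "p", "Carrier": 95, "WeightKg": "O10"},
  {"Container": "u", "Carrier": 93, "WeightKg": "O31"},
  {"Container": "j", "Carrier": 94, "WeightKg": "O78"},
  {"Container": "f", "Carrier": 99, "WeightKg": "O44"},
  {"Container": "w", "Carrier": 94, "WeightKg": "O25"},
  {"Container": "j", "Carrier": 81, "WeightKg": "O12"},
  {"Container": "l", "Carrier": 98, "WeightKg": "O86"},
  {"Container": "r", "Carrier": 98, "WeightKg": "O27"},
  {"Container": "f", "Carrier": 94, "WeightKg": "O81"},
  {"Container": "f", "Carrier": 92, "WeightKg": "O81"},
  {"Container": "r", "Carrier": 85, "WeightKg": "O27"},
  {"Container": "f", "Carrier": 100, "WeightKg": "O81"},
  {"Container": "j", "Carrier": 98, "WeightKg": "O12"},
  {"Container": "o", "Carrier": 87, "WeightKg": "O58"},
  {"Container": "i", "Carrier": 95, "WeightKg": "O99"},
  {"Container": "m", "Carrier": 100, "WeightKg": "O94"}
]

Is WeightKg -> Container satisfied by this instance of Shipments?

Yes

WeightKg=O45: 1 row → Container = g ✓
WeightKg=O94: 2 rows → Container = m, m ✓
WeightKg=O10: 1 row → Container = p ✓
WeightKg=O31: 1 row → Container = u ✓
WeightKg=O78: 1 row → Container = j ✓
WeightKg=O44: 1 row → Container = f ✓
WeightKg=O25: 1 row → Container = w ✓
WeightKg=O12: 2 rows → Container = j, j ✓
WeightKg=O86: 1 row → Container = l ✓
WeightKg=O27: 2 rows → Container = r, r ✓
WeightKg=O81: 3 rows → Container = f, f, f ✓
WeightKg=O58: 1 row → Container = o ✓
WeightKg=O99: 1 row → Container = i ✓
Every WeightKg value is associated with a single Container value, so WeightKg -> Container holds.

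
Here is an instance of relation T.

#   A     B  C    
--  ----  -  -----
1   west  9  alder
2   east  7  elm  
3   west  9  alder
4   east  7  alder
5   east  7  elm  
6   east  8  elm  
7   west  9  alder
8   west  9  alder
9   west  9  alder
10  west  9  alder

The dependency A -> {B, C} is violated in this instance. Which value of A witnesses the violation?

east

A=west: rows 1, 3, 7, 8, 9, 10 → {B,C} = (9, alder), (9, alder), (9, alder), (9, alder), (9, alder), (9, alder) ✓
A=east: rows 2, 4, 5, 6 → {B,C} takes values {(7, elm), (7, alder), (8, elm)} — violation
The only A value with inconsistent RHS is A=east.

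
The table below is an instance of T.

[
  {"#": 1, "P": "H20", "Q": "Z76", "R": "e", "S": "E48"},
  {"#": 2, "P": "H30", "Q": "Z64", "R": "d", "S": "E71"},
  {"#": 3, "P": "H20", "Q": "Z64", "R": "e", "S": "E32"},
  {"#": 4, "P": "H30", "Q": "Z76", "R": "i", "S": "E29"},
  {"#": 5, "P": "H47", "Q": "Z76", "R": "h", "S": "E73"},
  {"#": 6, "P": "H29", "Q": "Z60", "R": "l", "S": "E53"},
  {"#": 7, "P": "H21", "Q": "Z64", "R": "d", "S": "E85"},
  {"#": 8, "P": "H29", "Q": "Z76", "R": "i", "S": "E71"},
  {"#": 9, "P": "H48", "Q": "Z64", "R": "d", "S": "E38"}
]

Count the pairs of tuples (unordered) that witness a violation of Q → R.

8

Q=Z76: violating pairs (1,4), (1,5), (1,8), (4,5), (5,8) — 5 pairs.
Q=Z64: violating pairs (2,3), (3,7), (3,9) — 3 pairs.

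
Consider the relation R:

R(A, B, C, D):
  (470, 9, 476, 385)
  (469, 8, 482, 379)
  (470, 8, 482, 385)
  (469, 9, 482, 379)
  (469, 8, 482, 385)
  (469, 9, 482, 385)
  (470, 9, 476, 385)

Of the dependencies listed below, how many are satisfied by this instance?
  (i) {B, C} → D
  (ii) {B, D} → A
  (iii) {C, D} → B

0

(i) {B, C} → D: (B=8, C=482): 3 rows → D takes values {379, 385} — violation; (B=9, C=482): 2 rows → D takes values {379, 385} — violation — fails.
(ii) {B, D} → A: (B=9, D=385): 3 rows → A takes values {470, 469} — violation; (B=8, D=385): 2 rows → A takes values {470, 469} — violation — fails.
(iii) {C, D} → B: (C=482, D=379): 2 rows → B takes values {8, 9} — violation; (C=482, D=385): 3 rows → B takes values {8, 9} — violation — fails.
None of the 3 dependencies hold.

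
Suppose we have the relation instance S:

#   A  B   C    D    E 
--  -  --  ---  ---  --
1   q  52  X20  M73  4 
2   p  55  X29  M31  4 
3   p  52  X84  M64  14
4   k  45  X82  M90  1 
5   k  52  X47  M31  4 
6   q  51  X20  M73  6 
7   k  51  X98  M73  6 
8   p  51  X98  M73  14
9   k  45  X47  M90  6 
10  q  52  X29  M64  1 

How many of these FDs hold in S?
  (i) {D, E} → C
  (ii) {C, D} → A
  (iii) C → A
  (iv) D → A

0

(i) {D, E} → C: (D=M31, E=4): rows 2, 5 → C takes values {X29, X47} — violation; (D=M73, E=6): rows 6, 7 → C takes values {X20, X98} — violation — fails.
(ii) {C, D} → A: (C=X98, D=M73): rows 7, 8 → A takes values {k, p} — violation — fails.
(iii) C → A: C=X29: rows 2, 10 → A takes values {p, q} — violation; C=X98: rows 7, 8 → A takes values {k, p} — violation — fails.
(iv) D → A: D=M73: rows 1, 6, 7, 8 → A takes values {q, k, p} — violation; D=M31: rows 2, 5 → A takes values {p, k} — violation; D=M64: rows 3, 10 → A takes values {p, q} — violation — fails.
None of the 4 dependencies hold.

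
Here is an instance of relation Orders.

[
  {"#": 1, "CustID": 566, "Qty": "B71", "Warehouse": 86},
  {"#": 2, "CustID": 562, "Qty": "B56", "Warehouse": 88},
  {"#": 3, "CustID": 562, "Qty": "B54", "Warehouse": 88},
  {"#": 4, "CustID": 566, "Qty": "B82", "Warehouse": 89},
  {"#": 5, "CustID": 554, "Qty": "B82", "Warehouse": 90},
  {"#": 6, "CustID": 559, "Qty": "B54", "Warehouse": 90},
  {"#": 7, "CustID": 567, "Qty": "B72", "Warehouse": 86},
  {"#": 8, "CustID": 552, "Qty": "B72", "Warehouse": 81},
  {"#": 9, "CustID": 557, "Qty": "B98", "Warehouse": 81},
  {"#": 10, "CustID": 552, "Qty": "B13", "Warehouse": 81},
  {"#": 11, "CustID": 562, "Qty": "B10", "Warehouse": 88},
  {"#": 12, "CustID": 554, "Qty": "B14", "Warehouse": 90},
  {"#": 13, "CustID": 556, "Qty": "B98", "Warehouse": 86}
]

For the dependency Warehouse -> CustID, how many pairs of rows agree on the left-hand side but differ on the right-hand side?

Warehouse=86: violating pairs (1,7), (1,13), (7,13) — 3 pairs.
Warehouse=88: all 3 rows agree on CustID — 0 pairs.
Warehouse=90: violating pairs (5,6), (6,12) — 2 pairs.
Warehouse=81: violating pairs (8,9), (9,10) — 2 pairs.

7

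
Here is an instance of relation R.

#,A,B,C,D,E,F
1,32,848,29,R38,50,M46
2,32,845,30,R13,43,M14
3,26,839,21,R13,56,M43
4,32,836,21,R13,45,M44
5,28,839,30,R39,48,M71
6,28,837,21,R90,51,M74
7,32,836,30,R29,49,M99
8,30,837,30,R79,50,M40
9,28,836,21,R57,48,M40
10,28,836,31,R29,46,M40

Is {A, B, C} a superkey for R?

Yes

All 10 rows have distinct {A, B, C} values, so {A, B, C} → (all attributes) holds and {A, B, C} is a superkey.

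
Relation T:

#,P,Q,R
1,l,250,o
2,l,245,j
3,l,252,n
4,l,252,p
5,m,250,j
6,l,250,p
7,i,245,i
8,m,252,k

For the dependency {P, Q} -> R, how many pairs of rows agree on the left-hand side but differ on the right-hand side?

(P=l, Q=250): violating pairs (1,6) — 1 pair.
(P=l, Q=252): violating pairs (3,4) — 1 pair.

2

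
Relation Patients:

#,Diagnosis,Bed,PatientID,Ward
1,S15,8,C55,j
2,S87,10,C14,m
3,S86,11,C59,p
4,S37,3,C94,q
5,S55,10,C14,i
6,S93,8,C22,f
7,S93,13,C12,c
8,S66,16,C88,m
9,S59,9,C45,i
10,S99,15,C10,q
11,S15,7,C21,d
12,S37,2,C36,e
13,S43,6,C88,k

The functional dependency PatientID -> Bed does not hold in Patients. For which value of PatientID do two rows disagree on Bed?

PatientID=C55: row 1 → Bed = 8 ✓
PatientID=C14: rows 2, 5 → Bed = 10, 10 ✓
PatientID=C59: row 3 → Bed = 11 ✓
PatientID=C94: row 4 → Bed = 3 ✓
PatientID=C22: row 6 → Bed = 8 ✓
PatientID=C12: row 7 → Bed = 13 ✓
PatientID=C88: rows 8, 13 → Bed takes values {16, 6} — violation
PatientID=C45: row 9 → Bed = 9 ✓
PatientID=C10: row 10 → Bed = 15 ✓
PatientID=C21: row 11 → Bed = 7 ✓
PatientID=C36: row 12 → Bed = 2 ✓
The only PatientID value with inconsistent Bed is PatientID=C88.

C88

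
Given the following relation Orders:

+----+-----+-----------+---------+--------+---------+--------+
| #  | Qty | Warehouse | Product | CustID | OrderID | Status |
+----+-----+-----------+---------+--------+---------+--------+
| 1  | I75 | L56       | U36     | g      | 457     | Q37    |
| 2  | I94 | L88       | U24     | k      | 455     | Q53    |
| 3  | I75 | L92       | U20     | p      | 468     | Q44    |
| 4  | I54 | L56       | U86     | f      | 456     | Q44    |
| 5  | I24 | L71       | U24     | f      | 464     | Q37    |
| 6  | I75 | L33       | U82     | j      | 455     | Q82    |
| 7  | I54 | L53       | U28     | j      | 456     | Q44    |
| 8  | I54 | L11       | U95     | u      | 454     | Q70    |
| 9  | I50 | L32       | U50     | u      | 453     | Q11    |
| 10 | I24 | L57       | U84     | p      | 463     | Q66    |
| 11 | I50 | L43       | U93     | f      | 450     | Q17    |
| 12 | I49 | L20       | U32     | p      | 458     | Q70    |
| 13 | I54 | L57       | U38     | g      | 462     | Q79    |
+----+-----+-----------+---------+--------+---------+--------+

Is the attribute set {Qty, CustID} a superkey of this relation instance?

All 13 rows have distinct {Qty, CustID} values, so {Qty, CustID} → (all attributes) holds and {Qty, CustID} is a superkey.

Yes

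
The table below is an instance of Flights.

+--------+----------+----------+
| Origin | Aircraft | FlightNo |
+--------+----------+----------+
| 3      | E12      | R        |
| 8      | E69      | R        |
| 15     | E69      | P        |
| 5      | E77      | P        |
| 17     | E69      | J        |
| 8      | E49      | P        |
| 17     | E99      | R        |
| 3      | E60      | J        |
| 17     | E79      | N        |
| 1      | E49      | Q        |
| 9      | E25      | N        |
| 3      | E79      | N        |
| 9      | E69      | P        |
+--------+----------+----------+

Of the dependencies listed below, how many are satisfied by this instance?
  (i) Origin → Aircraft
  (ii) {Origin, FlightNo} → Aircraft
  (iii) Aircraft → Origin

(i) Origin → Aircraft: Origin=3: 3 rows → Aircraft takes values {E12, E60, E79} — violation; Origin=8: 2 rows → Aircraft takes values {E69, E49} — violation; Origin=17: 3 rows → Aircraft takes values {E69, E99, E79} — violation; Origin=9: 2 rows → Aircraft takes values {E25, E69} — violation — fails.
(ii) {Origin, FlightNo} → Aircraft: every LHS value maps to a single RHS value — holds.
(iii) Aircraft → Origin: Aircraft=E69: 4 rows → Origin takes values {8, 15, 17, 9} — violation; Aircraft=E49: 2 rows → Origin takes values {8, 1} — violation; Aircraft=E79: 2 rows → Origin takes values {17, 3} — violation — fails.
1 of the 3 dependencies holds.

1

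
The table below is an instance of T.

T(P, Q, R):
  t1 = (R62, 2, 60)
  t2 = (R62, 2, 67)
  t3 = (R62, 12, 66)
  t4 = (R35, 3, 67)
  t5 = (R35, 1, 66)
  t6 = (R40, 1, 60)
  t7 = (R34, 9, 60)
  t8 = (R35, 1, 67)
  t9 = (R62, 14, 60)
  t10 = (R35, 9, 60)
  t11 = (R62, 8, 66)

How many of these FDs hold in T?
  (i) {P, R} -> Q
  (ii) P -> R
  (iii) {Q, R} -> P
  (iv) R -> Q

0

(i) {P, R} -> Q: (P=R62, R=60): rows 1, 9 → Q takes values {2, 14} — violation; (P=R62, R=66): rows 3, 11 → Q takes values {12, 8} — violation; (P=R35, R=67): rows 4, 8 → Q takes values {3, 1} — violation — fails.
(ii) P -> R: P=R62: rows 1, 2, 3, 9, 11 → R takes values {60, 67, 66} — violation; P=R35: rows 4, 5, 8, 10 → R takes values {67, 66, 60} — violation — fails.
(iii) {Q, R} -> P: (Q=9, R=60): rows 7, 10 → P takes values {R34, R35} — violation — fails.
(iv) R -> Q: R=60: rows 1, 6, 7, 9, 10 → Q takes values {2, 1, 9, 14} — violation; R=67: rows 2, 4, 8 → Q takes values {2, 3, 1} — violation; R=66: rows 3, 5, 11 → Q takes values {12, 1, 8} — violation — fails.
None of the 4 dependencies hold.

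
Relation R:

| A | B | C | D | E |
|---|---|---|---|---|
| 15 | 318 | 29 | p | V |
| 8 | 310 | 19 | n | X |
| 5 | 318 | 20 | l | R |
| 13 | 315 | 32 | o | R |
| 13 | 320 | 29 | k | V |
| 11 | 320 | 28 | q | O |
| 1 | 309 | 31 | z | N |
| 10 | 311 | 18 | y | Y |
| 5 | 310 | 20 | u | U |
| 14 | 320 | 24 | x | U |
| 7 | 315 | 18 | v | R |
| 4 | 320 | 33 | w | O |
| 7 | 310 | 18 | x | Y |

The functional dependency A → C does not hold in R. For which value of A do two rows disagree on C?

13

A=15: 1 row → C = 29 ✓
A=8: 1 row → C = 19 ✓
A=5: 2 rows → C = 20, 20 ✓
A=13: 2 rows → C takes values {32, 29} — violation
A=11: 1 row → C = 28 ✓
A=1: 1 row → C = 31 ✓
A=10: 1 row → C = 18 ✓
A=14: 1 row → C = 24 ✓
A=7: 2 rows → C = 18, 18 ✓
A=4: 1 row → C = 33 ✓
The only A value with inconsistent C is A=13.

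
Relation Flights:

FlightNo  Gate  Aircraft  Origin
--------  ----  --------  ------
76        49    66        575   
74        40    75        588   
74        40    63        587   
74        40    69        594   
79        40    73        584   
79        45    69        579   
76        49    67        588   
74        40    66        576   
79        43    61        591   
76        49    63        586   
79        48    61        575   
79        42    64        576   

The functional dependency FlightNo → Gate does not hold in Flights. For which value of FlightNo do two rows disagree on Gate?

79

FlightNo=76: 3 rows → Gate = 49, 49, 49 ✓
FlightNo=74: 4 rows → Gate = 40, 40, 40, 40 ✓
FlightNo=79: 5 rows → Gate takes values {40, 45, 43, 48, 42} — violation
The only FlightNo value with inconsistent Gate is FlightNo=79.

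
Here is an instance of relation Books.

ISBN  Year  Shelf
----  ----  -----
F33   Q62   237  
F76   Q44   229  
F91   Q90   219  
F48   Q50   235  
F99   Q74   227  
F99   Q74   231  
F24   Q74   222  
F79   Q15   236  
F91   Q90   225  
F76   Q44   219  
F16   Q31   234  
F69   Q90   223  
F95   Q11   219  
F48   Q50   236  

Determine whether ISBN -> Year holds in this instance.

Yes

ISBN=F33: 1 row → Year = Q62 ✓
ISBN=F76: 2 rows → Year = Q44, Q44 ✓
ISBN=F91: 2 rows → Year = Q90, Q90 ✓
ISBN=F48: 2 rows → Year = Q50, Q50 ✓
ISBN=F99: 2 rows → Year = Q74, Q74 ✓
ISBN=F24: 1 row → Year = Q74 ✓
ISBN=F79: 1 row → Year = Q15 ✓
ISBN=F16: 1 row → Year = Q31 ✓
ISBN=F69: 1 row → Year = Q90 ✓
ISBN=F95: 1 row → Year = Q11 ✓
Every ISBN value is associated with a single Year value, so ISBN -> Year holds.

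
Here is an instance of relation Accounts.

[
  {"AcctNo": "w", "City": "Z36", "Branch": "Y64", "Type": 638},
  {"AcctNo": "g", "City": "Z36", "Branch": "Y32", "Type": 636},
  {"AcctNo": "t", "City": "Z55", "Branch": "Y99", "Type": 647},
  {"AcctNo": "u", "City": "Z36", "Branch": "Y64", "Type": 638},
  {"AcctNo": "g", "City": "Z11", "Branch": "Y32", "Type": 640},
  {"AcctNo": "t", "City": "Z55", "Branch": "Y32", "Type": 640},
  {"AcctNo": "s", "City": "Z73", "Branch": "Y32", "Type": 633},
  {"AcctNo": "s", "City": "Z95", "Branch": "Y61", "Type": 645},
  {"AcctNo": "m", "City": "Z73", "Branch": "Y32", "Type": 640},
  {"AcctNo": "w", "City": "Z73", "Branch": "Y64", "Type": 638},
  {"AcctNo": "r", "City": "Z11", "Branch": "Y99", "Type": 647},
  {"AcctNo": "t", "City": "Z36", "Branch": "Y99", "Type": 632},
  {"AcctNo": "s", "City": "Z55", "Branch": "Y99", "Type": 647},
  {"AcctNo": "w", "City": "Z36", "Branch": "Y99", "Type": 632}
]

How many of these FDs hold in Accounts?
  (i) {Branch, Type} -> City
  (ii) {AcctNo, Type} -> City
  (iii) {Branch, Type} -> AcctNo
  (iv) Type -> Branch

(i) {Branch, Type} -> City: (Branch=Y64, Type=638): 3 rows → City takes values {Z36, Z73} — violation; (Branch=Y99, Type=647): 3 rows → City takes values {Z55, Z11} — violation; (Branch=Y32, Type=640): 3 rows → City takes values {Z11, Z55, Z73} — violation — fails.
(ii) {AcctNo, Type} -> City: (AcctNo=w, Type=638): 2 rows → City takes values {Z36, Z73} — violation — fails.
(iii) {Branch, Type} -> AcctNo: (Branch=Y64, Type=638): 3 rows → AcctNo takes values {w, u} — violation; (Branch=Y99, Type=647): 3 rows → AcctNo takes values {t, r, s} — violation; (Branch=Y32, Type=640): 3 rows → AcctNo takes values {g, t, m} — violation; (Branch=Y99, Type=632): 2 rows → AcctNo takes values {t, w} — violation — fails.
(iv) Type -> Branch: every LHS value maps to a single RHS value — holds.
1 of the 4 dependencies holds.

1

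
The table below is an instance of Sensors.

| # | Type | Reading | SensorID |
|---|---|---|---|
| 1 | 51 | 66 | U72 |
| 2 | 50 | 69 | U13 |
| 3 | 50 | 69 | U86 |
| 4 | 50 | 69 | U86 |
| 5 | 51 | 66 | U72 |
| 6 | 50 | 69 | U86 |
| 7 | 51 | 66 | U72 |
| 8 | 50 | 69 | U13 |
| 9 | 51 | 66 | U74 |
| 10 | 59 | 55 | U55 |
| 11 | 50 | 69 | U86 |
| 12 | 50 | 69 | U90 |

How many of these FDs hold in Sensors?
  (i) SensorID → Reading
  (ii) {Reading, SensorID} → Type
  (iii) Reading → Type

(i) SensorID → Reading: every LHS value maps to a single RHS value — holds.
(ii) {Reading, SensorID} → Type: every LHS value maps to a single RHS value — holds.
(iii) Reading → Type: every LHS value maps to a single RHS value — holds.
3 of the 3 dependencies hold.

3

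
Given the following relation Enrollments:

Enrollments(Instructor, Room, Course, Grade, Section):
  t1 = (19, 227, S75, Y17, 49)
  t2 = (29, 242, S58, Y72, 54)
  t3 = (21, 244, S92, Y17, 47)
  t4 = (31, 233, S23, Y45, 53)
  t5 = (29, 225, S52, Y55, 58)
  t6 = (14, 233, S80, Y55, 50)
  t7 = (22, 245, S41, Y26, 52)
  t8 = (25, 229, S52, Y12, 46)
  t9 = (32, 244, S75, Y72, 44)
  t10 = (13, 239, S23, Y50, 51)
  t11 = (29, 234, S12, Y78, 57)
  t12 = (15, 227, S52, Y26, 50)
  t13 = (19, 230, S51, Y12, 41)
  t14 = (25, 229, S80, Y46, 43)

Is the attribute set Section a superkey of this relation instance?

No

Rows 6 and 12 have the same Section value Section=50 but are distinct tuples, so Section does not determine every attribute — not a superkey.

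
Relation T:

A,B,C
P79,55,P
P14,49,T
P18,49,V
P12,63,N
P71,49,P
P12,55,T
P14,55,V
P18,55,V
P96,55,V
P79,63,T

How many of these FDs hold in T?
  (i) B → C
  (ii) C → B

0

(i) B → C: B=55: 5 rows → C takes values {P, T, V} — violation; B=49: 3 rows → C takes values {T, V, P} — violation; B=63: 2 rows → C takes values {N, T} — violation — fails.
(ii) C → B: C=P: 2 rows → B takes values {55, 49} — violation; C=T: 3 rows → B takes values {49, 55, 63} — violation; C=V: 4 rows → B takes values {49, 55} — violation — fails.
None of the 2 dependencies hold.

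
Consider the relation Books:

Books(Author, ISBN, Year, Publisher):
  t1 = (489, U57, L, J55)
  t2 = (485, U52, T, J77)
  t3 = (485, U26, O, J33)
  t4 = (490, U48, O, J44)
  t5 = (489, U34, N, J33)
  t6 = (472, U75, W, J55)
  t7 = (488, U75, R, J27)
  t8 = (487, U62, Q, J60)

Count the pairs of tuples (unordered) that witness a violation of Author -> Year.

2

Author=489: violating pairs (1,5) — 1 pair.
Author=485: violating pairs (2,3) — 1 pair.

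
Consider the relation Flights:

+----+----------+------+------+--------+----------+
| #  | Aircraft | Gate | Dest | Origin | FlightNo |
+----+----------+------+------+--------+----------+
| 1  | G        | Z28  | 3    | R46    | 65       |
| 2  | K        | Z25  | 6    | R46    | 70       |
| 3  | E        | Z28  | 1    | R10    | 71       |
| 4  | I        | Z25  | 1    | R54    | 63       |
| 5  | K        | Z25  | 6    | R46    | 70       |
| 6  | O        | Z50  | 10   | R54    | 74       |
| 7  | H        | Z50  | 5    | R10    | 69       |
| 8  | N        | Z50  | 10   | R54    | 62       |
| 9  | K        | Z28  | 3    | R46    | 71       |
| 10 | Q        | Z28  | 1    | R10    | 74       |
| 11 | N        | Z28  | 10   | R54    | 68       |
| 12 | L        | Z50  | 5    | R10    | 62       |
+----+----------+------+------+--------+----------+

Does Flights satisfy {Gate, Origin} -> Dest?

Yes

(Gate=Z28, Origin=R46): rows 1, 9 → Dest = 3, 3 ✓
(Gate=Z25, Origin=R46): rows 2, 5 → Dest = 6, 6 ✓
(Gate=Z28, Origin=R10): rows 3, 10 → Dest = 1, 1 ✓
(Gate=Z25, Origin=R54): row 4 → Dest = 1 ✓
(Gate=Z50, Origin=R54): rows 6, 8 → Dest = 10, 10 ✓
(Gate=Z50, Origin=R10): rows 7, 12 → Dest = 5, 5 ✓
(Gate=Z28, Origin=R54): row 11 → Dest = 10 ✓
Every {Gate, Origin} value is associated with a single Dest value, so {Gate, Origin} -> Dest holds.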